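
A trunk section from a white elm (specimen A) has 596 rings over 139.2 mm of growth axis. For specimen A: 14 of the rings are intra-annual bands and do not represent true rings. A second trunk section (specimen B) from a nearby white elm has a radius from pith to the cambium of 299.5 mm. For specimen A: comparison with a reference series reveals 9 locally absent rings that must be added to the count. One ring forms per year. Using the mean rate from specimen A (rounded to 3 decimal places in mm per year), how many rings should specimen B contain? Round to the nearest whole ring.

1269 rings

Specimen A: after corrections the count is 596 − 14 + 9 = 591 rings.
A: Extension rate ≈ 139.2 / 591 = 0.236 mm/yr.
Specimen B: 299.5 mm / 0.236 mm per year = 1269.07 years ≈ 1269 rings.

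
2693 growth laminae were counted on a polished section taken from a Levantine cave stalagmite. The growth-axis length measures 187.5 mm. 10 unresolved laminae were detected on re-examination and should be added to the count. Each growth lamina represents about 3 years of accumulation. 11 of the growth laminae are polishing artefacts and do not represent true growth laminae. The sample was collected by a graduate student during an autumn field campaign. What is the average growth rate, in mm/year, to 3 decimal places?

0.023 mm/year

True growth lamina count = 2693 − 11 + 10 = 2692.
2692 growth laminae at 3 years each span 2692 × 3 = 8076 years.
187.5 mm over 8076 years gives 187.5 / 8076 ≈ 0.023 mm/year.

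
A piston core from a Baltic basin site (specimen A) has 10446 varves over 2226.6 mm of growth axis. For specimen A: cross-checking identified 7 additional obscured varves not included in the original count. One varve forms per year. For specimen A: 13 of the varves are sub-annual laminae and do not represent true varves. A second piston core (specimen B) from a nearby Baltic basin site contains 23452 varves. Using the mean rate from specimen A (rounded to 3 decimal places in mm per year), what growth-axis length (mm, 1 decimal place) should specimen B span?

Specimen A: correcting the raw count gives 10446 − 13 + 7 = 10440 true varves.
A: 2226.6 mm over 10440 years gives 2226.6 / 10440 ≈ 0.213 mm per year.
Length of B = 0.213 × 23452 = 4995.3 mm.

4995.3 mm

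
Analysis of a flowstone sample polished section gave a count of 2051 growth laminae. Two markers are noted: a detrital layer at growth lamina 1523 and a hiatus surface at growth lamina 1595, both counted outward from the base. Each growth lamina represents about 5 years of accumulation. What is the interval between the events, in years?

360 years

1595 − 1523 = 72 growth laminae lie between the two events.
At 5 years per growth lamina, 72 × 5 = 360 years.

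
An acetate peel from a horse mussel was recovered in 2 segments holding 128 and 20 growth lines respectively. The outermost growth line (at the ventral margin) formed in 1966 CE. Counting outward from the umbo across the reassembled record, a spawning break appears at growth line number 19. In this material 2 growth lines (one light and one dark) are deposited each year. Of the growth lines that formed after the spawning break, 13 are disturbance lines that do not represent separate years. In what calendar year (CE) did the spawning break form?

1908 CE

Total growth lines = 128 + 20 = 148.
Between growth line 19 and the ventral margin there are 148 − 19 = 129 growth lines.
Excluding 13 false growth lines: 129 − 13 = 116.
116 growth lines at 2 per year is 116 / 2 = 58 years.
Counting back 58 years from 1966 CE places the spawning break in 1966 − 58 = 1908 CE.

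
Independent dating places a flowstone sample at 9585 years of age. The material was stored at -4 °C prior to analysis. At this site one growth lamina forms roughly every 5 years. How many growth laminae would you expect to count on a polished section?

1917 growth laminae

Expected growth laminae: 9585 / 5 = 1917.
So 1917 growth laminae should be present.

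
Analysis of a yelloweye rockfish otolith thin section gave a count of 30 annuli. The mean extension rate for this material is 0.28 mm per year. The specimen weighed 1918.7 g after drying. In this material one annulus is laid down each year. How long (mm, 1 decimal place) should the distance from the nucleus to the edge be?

30 years of growth are recorded.
Predicted length = 0.28 mm/year × 30 years = 8.4 mm.

8.4 mm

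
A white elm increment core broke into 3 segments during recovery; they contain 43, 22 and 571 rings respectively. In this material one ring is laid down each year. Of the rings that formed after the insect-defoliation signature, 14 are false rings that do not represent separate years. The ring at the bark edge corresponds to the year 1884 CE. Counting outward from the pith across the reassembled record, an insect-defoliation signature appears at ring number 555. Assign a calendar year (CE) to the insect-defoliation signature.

1817 CE

Total rings = 43 + 22 + 571 = 636.
Between ring 555 and the bark edge there are 636 − 555 = 81 rings.
81 − 14 false = 67 true rings after the insect-defoliation signature.
The ring at the bark edge is 1884 CE, so the insect-defoliation signature dates to 1884 − 67 = 1817 CE.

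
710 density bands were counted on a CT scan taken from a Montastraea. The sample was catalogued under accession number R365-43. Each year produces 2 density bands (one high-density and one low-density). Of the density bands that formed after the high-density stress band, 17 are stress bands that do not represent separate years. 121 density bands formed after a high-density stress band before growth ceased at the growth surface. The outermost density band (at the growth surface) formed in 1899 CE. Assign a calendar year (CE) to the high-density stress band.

There are 121 density bands younger than the high-density stress band.
Excluding 17 false density bands: 121 − 17 = 104.
With 2 density bands per year, 104 / 2 = 52 years.
1899 − 52 = 1847 CE.

1847 CE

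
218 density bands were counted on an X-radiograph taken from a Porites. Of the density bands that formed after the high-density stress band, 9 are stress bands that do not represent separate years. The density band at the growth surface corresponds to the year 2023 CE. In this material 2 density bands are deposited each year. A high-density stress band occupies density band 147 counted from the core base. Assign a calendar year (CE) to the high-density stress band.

218 − 147 = 71 density bands lie beyond the high-density stress band toward the growth surface.
71 − 9 false = 62 true density bands after the high-density stress band.
62 density bands at 2 per year is 62 / 2 = 31 years.
Counting back 31 years from 2023 CE places the high-density stress band in 2023 − 31 = 1992 CE.

1992 CE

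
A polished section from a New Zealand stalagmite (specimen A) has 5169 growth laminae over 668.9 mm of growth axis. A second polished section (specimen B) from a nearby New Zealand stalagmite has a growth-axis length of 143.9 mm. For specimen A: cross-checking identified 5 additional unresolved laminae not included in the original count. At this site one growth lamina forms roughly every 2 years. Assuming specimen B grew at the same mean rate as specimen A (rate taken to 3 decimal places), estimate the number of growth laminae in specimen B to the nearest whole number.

Specimen A: correcting the raw count gives 5169 + 5 = 5174 true growth laminae.
Specimen A: at 2 years per growth lamina, 5174 × 2 = 10348 years.
A: 668.9 mm over 10348 years gives 668.9 / 10348 ≈ 0.065 mm per year.
B spans 143.9 / 0.065 = 2213.85 years; at 2 years per growth lamina that is 2213.85 / 2 ≈ 1107 growth laminae.

1107 growth laminae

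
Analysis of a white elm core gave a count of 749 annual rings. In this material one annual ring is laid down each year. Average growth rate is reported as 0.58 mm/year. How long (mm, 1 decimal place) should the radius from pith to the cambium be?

The record spans 749 years at 0.58 mm per year.
Length ≈ 0.58 × 749 = 434.4 mm.

434.4 mm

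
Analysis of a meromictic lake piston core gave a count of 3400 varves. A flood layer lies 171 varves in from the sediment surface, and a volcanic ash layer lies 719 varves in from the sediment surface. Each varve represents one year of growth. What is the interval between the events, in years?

548 years

The two markers are separated by 719 − 171 = 548 varves.
One varve per year makes the interval 548 years.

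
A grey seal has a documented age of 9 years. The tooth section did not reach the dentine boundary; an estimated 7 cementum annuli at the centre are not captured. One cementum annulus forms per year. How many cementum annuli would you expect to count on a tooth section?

2 cementum annuli

At one cementum annulus per year, 9 years correspond to 9 cementum annuli.
Less the 7 uncaptured cementum annuli: 9 − 7 = 2.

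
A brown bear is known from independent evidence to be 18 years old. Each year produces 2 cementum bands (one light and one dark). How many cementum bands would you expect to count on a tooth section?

18 years at 2 cementum bands per year gives 18 × 2 = 36 cementum bands.
So 36 cementum bands should be present.

36 cementum bands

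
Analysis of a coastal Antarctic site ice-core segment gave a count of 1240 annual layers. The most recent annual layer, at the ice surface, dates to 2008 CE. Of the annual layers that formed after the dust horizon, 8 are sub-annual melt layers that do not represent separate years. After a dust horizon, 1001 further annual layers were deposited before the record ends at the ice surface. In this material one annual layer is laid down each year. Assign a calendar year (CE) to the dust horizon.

There are 1001 annual layers younger than the dust horizon.
Excluding 8 false annual layers: 1001 − 8 = 993.
The annual layer at the ice surface is 2008 CE, so the dust horizon dates to 2008 − 993 = 1015 CE.

1015 CE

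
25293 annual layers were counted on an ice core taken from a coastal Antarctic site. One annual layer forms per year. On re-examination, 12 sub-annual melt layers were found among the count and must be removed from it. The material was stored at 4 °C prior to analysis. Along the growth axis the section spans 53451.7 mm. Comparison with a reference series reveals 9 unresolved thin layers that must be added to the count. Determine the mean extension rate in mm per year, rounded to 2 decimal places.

True annual layer count = 25293 − 12 + 9 = 25290.
Extension rate ≈ 53451.7 / 25290 = 2.11 mm per year.

2.11 mm per year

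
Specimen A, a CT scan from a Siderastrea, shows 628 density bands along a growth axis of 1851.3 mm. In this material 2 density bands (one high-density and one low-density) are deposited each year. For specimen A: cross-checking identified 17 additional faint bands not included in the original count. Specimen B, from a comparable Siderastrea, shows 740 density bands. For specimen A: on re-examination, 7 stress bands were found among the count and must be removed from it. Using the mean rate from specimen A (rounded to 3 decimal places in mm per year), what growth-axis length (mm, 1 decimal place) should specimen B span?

Specimen A: correcting the raw count gives 628 − 7 + 17 = 638 true density bands.
Specimen A: 638 density bands at 2 per year is 638 / 2 = 319 years.
A: 1851.3 mm over 319 years gives 1851.3 / 319 ≈ 5.803 mm/yr.
Specimen B: with 2 density bands per year, 740 / 2 = 370 years. B's length ≈ 5.803 × 370 = 2147.1 mm.

2147.1 mm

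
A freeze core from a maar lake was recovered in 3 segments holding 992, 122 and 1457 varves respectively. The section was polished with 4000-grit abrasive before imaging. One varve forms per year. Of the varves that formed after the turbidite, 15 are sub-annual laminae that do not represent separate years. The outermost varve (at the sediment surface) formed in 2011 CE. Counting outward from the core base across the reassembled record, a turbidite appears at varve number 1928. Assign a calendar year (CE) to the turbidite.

1383 CE

Total varves = 992 + 122 + 1457 = 2571.
The turbidite sits at varve 1928 from the core base, so 2571 − 1928 = 643 varves formed after it.
643 − 15 false = 628 true varves after the turbidite.
2011 − 628 = 1383 CE.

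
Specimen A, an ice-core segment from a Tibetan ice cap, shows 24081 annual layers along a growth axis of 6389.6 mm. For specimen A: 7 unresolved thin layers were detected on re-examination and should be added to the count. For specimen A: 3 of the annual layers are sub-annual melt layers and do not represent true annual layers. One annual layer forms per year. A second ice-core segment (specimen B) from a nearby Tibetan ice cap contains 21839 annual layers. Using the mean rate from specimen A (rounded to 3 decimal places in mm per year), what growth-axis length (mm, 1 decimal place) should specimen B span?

5787.3 mm

Specimen A: true annual layer count = 24081 − 3 + 7 = 24085.
A: 6389.6 mm over 24085 years gives 6389.6 / 24085 ≈ 0.265 mm/year.
Length of B = 0.265 × 21839 = 5787.3 mm.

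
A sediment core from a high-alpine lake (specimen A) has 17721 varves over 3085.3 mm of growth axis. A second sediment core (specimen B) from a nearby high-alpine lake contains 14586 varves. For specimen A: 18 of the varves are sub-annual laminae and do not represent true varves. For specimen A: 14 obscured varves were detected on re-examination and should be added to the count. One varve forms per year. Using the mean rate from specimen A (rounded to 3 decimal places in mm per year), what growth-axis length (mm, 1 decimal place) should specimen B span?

2538.0 mm

Specimen A: true varve count = 17721 − 18 + 14 = 17717.
A: Mean rate = 3085.3 mm / 17717 years ≈ 0.174 mm/year.
For B, 0.174 mm/year × 14586 years = 2538.0 mm.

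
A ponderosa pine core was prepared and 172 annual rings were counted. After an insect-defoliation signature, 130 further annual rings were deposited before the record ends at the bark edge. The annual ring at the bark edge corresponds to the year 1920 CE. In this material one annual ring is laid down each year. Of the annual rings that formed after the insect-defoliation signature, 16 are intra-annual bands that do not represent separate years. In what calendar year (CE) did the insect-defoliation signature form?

There are 130 annual rings younger than the insect-defoliation signature.
Excluding 16 false annual rings: 130 − 16 = 114.
1920 − 114 = 1806 CE.

1806 CE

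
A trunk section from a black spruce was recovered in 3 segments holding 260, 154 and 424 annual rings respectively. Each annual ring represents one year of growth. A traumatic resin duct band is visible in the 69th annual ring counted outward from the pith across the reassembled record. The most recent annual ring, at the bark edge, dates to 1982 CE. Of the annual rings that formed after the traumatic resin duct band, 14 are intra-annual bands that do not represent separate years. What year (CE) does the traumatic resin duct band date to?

Total annual rings = 260 + 154 + 424 = 838.
The traumatic resin duct band sits at annual ring 69 from the pith, so 838 − 69 = 769 annual rings formed after it.
Removing the 14 false annual rings leaves 769 − 14 = 755 true annual rings beyond the traumatic resin duct band.
1982 − 755 = 1227 CE.

1227 CE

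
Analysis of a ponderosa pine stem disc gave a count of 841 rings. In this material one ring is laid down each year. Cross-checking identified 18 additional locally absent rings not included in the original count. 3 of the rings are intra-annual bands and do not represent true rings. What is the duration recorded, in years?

After corrections the count is 841 − 3 + 18 = 856 rings.
One ring per year makes the duration 856 years.

856 years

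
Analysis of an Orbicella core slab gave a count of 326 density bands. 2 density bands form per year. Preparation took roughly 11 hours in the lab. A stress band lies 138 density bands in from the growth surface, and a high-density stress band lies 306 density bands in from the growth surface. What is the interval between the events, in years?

306 − 138 = 168 density bands lie between the two events.
168 density bands at 2 per year is 168 / 2 = 84 years.

84 years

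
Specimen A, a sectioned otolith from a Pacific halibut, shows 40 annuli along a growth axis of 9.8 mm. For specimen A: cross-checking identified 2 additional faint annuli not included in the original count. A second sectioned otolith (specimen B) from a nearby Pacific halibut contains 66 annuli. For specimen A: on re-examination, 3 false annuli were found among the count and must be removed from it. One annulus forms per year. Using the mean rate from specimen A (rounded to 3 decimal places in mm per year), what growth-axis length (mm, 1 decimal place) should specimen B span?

16.6 mm

Specimen A: after corrections the count is 40 − 3 + 2 = 39 annuli.
A: Extension rate ≈ 9.8 / 39 = 0.251 mm/year.
For B, 0.251 mm/year × 66 years = 16.6 mm.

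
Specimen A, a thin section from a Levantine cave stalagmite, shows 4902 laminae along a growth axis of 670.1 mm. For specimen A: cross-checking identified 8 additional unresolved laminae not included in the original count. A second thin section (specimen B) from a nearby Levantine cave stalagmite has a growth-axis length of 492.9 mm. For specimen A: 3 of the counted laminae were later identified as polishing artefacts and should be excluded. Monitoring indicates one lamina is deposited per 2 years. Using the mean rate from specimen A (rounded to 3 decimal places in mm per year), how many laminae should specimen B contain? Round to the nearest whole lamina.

Specimen A: adjusted count: 4902 − 3 + 8 = 4907 laminae.
Specimen A: 4907 laminae at 2 years each span 4907 × 2 = 9814 years.
A: Mean rate = 670.1 mm / 9814 years ≈ 0.068 mm/yr.
For B, 492.9 / 0.068 = 7248.53 years; at 2 years per lamina that is 7248.53 / 2 ≈ 3624 laminae.

3624 laminae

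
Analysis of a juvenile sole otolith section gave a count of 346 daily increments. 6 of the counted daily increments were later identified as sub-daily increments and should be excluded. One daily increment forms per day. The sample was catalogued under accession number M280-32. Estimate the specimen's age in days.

340 days

After corrections the count is 346 − 6 = 340 daily increments.
With a one-to-one daily increment periodicity this is 340 days.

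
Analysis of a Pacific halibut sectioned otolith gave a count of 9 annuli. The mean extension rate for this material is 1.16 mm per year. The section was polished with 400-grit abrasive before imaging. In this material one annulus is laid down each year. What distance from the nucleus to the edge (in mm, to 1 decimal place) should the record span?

The record spans 9 years at 1.16 mm per year.
Length ≈ 1.16 × 9 = 10.4 mm.

10.4 mm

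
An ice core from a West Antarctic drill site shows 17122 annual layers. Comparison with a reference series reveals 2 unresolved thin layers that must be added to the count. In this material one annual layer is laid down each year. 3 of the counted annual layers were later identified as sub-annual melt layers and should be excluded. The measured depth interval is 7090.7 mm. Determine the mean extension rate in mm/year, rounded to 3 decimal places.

0.414 mm/year

Adjusted count: 17122 − 3 + 2 = 17121 annual layers.
Extension rate ≈ 7090.7 / 17121 = 0.414 mm/year.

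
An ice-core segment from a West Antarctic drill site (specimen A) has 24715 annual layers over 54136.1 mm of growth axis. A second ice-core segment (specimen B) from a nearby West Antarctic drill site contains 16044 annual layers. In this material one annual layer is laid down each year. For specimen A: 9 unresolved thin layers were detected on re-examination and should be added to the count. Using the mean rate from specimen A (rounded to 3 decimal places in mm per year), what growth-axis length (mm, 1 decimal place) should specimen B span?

35136.4 mm

Specimen A: true annual layer count = 24715 + 9 = 24724.
A: Extension rate ≈ 54136.1 / 24724 = 2.190 mm/year.
For B, 2.190 mm/year × 16044 years = 35136.4 mm.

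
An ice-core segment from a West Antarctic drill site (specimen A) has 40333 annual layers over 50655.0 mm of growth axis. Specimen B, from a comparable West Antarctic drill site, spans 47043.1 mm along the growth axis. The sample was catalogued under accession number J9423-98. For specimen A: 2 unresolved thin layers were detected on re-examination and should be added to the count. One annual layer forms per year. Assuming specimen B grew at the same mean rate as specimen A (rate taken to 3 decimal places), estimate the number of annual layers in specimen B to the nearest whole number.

37455 annual layers

Specimen A: adjusted count: 40333 + 2 = 40335 annual layers.
A: Extension rate ≈ 50655.0 / 40335 = 1.256 mm per year.
For B, 47043.1 / 1.256 = 37454.70 years ≈ 37455 annual layers.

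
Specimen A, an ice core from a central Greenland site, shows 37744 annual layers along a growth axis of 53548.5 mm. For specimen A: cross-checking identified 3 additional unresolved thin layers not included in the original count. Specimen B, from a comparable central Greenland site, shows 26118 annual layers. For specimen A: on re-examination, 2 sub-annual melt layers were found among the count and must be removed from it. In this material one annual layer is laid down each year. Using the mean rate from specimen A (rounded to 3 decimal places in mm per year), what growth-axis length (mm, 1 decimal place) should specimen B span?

37061.4 mm

Specimen A: adjusted count: 37744 − 2 + 3 = 37745 annual layers.
A: Mean rate = 53548.5 mm / 37745 years ≈ 1.419 mm per year.
Length of B = 1.419 × 26118 = 37061.4 mm.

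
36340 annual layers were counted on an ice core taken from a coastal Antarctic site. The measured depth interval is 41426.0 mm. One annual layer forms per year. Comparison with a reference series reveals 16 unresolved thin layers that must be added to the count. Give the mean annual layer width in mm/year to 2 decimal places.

True annual layer count = 36340 + 16 = 36356.
41426.0 mm over 36356 years gives 41426.0 / 36356 ≈ 1.14 mm/year.

1.14 mm/year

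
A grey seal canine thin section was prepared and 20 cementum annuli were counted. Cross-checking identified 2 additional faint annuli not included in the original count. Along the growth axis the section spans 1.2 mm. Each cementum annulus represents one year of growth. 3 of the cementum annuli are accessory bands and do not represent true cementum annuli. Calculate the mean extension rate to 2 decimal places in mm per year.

0.06 mm per year

Adjusted count: 20 − 3 + 2 = 19 cementum annuli.
Mean rate = 1.2 mm / 19 years ≈ 0.06 mm per year.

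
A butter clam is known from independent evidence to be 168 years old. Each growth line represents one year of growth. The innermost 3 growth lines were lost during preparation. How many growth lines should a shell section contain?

165 growth lines

At one growth line per year, 168 years correspond to 168 growth lines.
Less the 3 uncaptured growth lines: 168 − 3 = 165.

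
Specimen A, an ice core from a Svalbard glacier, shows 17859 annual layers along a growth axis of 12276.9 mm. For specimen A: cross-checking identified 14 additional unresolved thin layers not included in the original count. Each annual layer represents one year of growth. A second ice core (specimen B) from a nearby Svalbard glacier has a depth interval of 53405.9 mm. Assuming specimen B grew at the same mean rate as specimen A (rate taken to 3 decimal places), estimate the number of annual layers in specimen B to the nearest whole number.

77738 annual layers

Specimen A: after corrections the count is 17859 + 14 = 17873 annual layers.
A: Extension rate ≈ 12276.9 / 17873 = 0.687 mm/yr.
For B, 53405.9 / 0.687 = 77737.85 years ≈ 77738 annual layers.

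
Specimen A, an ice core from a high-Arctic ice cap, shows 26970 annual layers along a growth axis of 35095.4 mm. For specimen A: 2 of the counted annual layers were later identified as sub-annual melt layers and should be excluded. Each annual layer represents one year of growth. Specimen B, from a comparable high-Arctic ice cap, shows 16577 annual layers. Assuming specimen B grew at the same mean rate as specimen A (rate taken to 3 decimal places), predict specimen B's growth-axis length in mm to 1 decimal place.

Specimen A: after corrections the count is 26970 − 2 = 26968 annual layers.
A: 35095.4 mm over 26968 years gives 35095.4 / 26968 ≈ 1.301 mm/year.
B's length ≈ 1.301 × 16577 = 21566.7 mm.

21566.7 mm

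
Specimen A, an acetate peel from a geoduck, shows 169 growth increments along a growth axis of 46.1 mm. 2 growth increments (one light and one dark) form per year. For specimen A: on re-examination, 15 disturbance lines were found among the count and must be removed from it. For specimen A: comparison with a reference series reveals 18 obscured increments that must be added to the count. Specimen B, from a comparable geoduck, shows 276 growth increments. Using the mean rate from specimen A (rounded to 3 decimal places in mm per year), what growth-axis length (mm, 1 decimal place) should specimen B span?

Specimen A: correcting the raw count gives 169 − 15 + 18 = 172 true growth increments.
Specimen A: with 2 growth increments per year, 172 / 2 = 86 years.
A: Mean rate = 46.1 mm / 86 years ≈ 0.536 mm/yr.
Specimen B: with 2 growth increments per year, 276 / 2 = 138 years. Length of B = 0.536 × 138 = 74.0 mm.

74.0 mm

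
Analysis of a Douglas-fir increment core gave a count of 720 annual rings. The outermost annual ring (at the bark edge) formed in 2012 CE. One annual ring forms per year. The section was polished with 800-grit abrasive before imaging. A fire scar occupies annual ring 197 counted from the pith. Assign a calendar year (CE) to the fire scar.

1489 CE

The fire scar sits at annual ring 197 from the pith, so 720 − 197 = 523 annual rings formed after it.
The annual ring at the bark edge is 2012 CE, so the fire scar dates to 2012 − 523 = 1489 CE.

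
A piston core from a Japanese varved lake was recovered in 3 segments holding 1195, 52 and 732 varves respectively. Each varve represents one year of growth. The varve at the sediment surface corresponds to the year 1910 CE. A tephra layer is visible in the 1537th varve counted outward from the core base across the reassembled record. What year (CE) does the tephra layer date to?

1468 CE

Total varves = 1195 + 52 + 732 = 1979.
1979 − 1537 = 442 varves lie beyond the tephra layer toward the sediment surface.
1910 − 442 = 1468 CE.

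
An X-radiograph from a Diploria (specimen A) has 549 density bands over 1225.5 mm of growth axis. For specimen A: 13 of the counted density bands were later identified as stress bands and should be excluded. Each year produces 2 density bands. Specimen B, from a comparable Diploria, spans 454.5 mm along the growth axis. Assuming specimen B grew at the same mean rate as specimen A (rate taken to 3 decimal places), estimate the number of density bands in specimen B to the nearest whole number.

199 density bands

Specimen A: after corrections the count is 549 − 13 = 536 density bands.
Specimen A: with 2 density bands per year, 536 / 2 = 268 years.
A: 1225.5 mm over 268 years gives 1225.5 / 268 ≈ 4.573 mm per year.
For B, 454.5 / 4.573 = 99.39 years; at 2 density bands per year that is 99.39 × 2 ≈ 199 density bands.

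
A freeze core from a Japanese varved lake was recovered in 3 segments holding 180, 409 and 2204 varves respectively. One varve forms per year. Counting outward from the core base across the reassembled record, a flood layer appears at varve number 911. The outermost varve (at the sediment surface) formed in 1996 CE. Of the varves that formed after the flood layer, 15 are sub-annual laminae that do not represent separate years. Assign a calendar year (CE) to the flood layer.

Total varves = 180 + 409 + 2204 = 2793.
Between varve 911 and the sediment surface there are 2793 − 911 = 1882 varves.
Excluding 15 false varves: 1882 − 15 = 1867.
The varve at the sediment surface is 1996 CE, so the flood layer dates to 1996 − 1867 = 129 CE.

129 CE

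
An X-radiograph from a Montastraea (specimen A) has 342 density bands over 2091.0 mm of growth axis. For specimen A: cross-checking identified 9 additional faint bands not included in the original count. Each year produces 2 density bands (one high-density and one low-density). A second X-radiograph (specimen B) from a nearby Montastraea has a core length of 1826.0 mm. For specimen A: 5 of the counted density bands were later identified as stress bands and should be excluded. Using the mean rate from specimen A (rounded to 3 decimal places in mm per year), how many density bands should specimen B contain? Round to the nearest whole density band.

302 density bands

Specimen A: adjusted count: 342 − 5 + 9 = 346 density bands.
Specimen A: with 2 density bands per year, 346 / 2 = 173 years.
A: Mean rate = 2091.0 mm / 173 years ≈ 12.087 mm/year.
Specimen B: 1826.0 mm / 12.087 mm per year = 151.07 years; at 2 density bands per year that is 151.07 × 2 ≈ 302 density bands.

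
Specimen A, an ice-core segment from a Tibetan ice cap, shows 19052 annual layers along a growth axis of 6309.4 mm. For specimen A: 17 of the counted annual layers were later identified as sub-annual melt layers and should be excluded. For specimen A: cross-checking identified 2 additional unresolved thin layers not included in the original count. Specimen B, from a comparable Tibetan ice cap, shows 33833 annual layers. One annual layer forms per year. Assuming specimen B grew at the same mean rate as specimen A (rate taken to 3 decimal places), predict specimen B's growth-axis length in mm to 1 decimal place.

Specimen A: adjusted count: 19052 − 17 + 2 = 19037 annual layers.
A: Extension rate ≈ 6309.4 / 19037 = 0.331 mm/year.
B's length ≈ 0.331 × 33833 = 11198.7 mm.

11198.7 mm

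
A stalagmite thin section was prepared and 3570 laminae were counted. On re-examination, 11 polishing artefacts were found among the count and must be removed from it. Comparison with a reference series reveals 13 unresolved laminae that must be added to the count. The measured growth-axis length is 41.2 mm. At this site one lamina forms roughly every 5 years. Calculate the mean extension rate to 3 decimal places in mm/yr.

Adjusted count: 3570 − 11 + 13 = 3572 laminae.
Multiplying by 5 years per lamina: 3572 × 5 = 17860 years.
Mean rate = 41.2 mm / 17860 years ≈ 0.002 mm/yr.

0.002 mm/yr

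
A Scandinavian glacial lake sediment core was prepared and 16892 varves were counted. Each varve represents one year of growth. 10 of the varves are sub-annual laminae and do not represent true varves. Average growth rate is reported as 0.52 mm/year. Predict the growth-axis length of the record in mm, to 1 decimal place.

Adjusted count: 16892 − 10 = 16882 varves.
Length ≈ 0.52 × 16882 = 8778.6 mm.

8778.6 mm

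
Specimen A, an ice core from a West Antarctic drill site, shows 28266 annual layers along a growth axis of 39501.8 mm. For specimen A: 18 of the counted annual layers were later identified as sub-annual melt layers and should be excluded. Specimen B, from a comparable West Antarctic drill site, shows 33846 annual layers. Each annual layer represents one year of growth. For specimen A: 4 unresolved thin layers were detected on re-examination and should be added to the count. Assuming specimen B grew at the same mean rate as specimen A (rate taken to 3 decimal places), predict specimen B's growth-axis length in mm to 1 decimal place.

Specimen A: true annual layer count = 28266 − 18 + 4 = 28252.
A: Extension rate ≈ 39501.8 / 28252 = 1.398 mm/year.
B's length ≈ 1.398 × 33846 = 47316.7 mm.

47316.7 mm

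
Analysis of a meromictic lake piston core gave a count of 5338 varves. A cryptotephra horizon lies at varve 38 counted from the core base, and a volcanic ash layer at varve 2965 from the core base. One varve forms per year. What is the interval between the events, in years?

2927 years

The two markers are separated by 2965 − 38 = 2927 varves.
At one varve per year, 2927 years elapsed between them.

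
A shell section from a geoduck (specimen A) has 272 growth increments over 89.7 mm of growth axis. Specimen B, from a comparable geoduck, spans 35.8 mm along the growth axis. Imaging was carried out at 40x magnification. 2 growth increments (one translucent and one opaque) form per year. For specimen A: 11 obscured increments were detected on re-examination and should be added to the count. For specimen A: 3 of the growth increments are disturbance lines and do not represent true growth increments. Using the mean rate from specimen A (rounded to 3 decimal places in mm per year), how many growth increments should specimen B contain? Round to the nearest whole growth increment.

Specimen A: correcting the raw count gives 272 − 3 + 11 = 280 true growth increments.
Specimen A: with 2 growth increments per year, 280 / 2 = 140 years.
A: 89.7 mm over 140 years gives 89.7 / 140 ≈ 0.641 mm/year.
For B, 35.8 / 0.641 = 55.85 years; at 2 growth increments per year that is 55.85 × 2 ≈ 112 growth increments.

112 growth increments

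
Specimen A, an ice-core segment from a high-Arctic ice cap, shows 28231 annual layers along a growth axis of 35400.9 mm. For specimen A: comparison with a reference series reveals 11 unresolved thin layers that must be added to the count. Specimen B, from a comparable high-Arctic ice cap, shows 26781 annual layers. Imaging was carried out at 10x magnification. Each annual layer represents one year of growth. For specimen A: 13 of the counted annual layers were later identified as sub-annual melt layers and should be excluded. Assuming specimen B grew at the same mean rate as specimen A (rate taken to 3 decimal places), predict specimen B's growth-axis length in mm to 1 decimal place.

Specimen A: true annual layer count = 28231 − 13 + 11 = 28229.
A: Mean rate = 35400.9 mm / 28229 years ≈ 1.254 mm/year.
For B, 1.254 mm/year × 26781 years = 33583.4 mm.

33583.4 mm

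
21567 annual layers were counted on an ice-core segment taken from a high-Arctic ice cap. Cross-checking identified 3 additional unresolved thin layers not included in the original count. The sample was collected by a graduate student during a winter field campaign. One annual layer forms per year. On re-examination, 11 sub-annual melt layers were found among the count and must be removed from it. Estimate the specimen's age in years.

21559 years

Adjusted count: 21567 − 11 + 3 = 21559 annual layers.
One annual layer per year makes the duration 21559 years.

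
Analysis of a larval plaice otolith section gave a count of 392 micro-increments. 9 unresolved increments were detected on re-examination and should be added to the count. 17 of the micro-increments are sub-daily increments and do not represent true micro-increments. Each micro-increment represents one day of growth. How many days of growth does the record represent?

Adjusted count: 392 − 17 + 9 = 384 micro-increments.
With a one-to-one micro-increment periodicity this is 384 days.

384 days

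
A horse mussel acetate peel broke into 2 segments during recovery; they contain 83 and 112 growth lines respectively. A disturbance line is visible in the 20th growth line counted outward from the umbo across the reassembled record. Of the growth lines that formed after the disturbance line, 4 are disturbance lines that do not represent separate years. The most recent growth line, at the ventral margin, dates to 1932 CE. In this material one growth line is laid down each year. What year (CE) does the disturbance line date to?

1761 CE

Total growth lines = 83 + 112 = 195.
195 − 20 = 175 growth lines lie beyond the disturbance line toward the ventral margin.
175 − 4 false = 171 true growth lines after the disturbance line.
1932 − 171 = 1761 CE.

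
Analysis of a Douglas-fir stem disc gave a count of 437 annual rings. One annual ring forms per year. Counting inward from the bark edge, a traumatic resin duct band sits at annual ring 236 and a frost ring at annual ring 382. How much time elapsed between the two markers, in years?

382 − 236 = 146 annual rings lie between the two events.
At one annual ring per year, 146 years elapsed between them.

146 yr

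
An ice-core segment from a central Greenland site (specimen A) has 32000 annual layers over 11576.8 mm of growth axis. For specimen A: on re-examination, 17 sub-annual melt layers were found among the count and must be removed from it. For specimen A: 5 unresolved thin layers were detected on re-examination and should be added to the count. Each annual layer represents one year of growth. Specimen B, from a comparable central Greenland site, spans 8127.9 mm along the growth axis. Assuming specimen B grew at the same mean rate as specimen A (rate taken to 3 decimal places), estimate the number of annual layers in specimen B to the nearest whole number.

22453 annual layers

Specimen A: correcting the raw count gives 32000 − 17 + 5 = 31988 true annual layers.
A: 11576.8 mm over 31988 years gives 11576.8 / 31988 ≈ 0.362 mm/yr.
B spans 8127.9 / 0.362 = 22452.76 years ≈ 22453 annual layers.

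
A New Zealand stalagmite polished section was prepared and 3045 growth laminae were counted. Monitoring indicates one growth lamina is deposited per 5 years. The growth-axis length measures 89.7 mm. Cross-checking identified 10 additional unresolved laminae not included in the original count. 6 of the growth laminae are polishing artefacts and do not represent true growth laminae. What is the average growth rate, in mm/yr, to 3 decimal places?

0.006 mm/yr

True growth lamina count = 3045 − 6 + 10 = 3049.
Multiplying by 5 years per growth lamina: 3049 × 5 = 15245 years.
Extension rate ≈ 89.7 / 15245 = 0.006 mm/yr.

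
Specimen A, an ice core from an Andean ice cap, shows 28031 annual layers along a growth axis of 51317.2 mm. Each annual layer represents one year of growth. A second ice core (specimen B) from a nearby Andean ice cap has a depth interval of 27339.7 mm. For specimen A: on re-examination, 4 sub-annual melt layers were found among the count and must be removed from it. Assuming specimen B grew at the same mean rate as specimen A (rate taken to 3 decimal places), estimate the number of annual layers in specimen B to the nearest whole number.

14932 annual layers

Specimen A: correcting the raw count gives 28031 − 4 = 28027 true annual layers.
A: Extension rate ≈ 51317.2 / 28027 = 1.831 mm/year.
B spans 27339.7 / 1.831 = 14931.57 years ≈ 14932 annual layers.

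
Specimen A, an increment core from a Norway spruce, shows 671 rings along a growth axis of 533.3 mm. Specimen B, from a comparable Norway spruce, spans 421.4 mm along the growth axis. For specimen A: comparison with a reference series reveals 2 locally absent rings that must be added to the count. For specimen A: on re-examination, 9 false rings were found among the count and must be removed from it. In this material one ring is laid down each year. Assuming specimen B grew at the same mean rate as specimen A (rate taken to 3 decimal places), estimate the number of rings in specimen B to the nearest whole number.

525 rings

Specimen A: true ring count = 671 − 9 + 2 = 664.
A: Mean rate = 533.3 mm / 664 years ≈ 0.803 mm per year.
Specimen B: 421.4 mm / 0.803 mm per year = 524.78 years ≈ 525 rings.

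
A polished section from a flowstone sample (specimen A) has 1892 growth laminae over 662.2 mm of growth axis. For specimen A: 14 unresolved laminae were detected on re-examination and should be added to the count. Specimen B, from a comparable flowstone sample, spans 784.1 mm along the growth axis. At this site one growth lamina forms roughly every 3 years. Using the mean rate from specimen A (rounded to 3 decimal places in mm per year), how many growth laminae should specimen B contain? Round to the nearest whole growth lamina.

Specimen A: after corrections the count is 1892 + 14 = 1906 growth laminae.
Specimen A: 1906 growth laminae at 3 years each span 1906 × 3 = 5718 years.
A: Extension rate ≈ 662.2 / 5718 = 0.116 mm per year.
B spans 784.1 / 0.116 = 6759.48 years; at 3 years per growth lamina that is 6759.48 / 3 ≈ 2253 growth laminae.

2253 growth laminae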